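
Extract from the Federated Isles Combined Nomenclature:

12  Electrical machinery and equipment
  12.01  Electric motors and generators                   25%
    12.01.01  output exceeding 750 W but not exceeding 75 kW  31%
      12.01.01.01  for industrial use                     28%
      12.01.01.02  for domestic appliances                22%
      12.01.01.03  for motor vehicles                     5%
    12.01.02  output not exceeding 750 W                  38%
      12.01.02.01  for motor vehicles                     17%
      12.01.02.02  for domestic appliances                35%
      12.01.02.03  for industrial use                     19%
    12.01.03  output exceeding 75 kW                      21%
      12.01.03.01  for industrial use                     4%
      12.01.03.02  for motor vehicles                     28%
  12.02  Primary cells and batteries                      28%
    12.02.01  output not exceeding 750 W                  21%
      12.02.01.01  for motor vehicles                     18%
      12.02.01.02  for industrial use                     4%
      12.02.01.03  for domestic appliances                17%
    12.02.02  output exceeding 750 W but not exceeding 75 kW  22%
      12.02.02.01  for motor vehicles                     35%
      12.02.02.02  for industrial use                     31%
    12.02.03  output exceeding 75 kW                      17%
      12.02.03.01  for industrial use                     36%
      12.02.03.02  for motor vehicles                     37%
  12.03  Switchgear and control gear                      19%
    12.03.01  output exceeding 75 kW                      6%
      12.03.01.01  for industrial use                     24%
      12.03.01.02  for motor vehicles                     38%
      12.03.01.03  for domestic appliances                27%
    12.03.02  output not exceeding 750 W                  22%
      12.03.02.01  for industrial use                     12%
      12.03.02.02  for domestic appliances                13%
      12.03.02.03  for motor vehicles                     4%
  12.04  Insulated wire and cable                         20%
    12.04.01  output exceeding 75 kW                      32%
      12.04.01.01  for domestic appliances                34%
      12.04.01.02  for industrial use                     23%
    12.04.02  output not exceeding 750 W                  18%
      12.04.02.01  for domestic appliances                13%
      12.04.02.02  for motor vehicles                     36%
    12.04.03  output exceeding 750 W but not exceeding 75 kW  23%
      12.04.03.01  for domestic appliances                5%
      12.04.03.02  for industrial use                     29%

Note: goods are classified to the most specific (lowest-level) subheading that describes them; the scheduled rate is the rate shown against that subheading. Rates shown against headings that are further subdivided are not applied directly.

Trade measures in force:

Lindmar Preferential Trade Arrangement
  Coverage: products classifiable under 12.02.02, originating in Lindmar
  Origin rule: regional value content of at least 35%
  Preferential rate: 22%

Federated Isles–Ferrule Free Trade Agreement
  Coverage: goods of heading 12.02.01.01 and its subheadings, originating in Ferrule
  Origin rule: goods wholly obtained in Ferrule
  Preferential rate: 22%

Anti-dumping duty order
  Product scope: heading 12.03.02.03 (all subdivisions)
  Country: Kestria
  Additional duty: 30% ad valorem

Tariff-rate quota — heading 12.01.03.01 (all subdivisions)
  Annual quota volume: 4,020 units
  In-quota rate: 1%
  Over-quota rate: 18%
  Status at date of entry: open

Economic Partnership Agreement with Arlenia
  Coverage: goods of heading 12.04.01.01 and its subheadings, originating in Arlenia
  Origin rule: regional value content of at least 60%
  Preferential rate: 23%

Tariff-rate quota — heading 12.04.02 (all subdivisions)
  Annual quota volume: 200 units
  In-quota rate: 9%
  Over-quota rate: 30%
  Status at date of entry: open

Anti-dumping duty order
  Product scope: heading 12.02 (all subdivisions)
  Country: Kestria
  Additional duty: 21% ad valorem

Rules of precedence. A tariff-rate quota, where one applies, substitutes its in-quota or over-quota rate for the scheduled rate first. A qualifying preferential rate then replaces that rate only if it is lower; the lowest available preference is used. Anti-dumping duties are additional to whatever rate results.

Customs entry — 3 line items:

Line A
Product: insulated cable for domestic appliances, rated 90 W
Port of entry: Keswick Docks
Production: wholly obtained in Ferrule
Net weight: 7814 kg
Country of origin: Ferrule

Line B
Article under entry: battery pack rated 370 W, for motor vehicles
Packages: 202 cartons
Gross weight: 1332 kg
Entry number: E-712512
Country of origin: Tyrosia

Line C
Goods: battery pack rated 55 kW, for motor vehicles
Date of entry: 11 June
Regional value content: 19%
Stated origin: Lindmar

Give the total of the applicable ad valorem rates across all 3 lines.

62%

Line A: insulated cable → 12.04; rated 90 W → 12.04.02; for domestic appliances → 12.04.02.01. Scheduled 13%. quota on 12.04.02 open → in-quota 9%; Ferrule agreement on 12.02.01.01: 12.04.02.01 not covered. → 9%.
Line B: battery pack → 12.02; rated 370 W → 12.02.01; for motor vehicles → 12.02.01.01. Scheduled 18%. No special measure applies. → 18%.
Line C: battery pack → 12.02; rated 55 kW → 12.02.02; for motor vehicles → 12.02.02.01. Scheduled 35%. Lindmar agreement on 12.02.02: RVC < 35%. → 35%.
Sum: 9% + 18% + 35% = 62%.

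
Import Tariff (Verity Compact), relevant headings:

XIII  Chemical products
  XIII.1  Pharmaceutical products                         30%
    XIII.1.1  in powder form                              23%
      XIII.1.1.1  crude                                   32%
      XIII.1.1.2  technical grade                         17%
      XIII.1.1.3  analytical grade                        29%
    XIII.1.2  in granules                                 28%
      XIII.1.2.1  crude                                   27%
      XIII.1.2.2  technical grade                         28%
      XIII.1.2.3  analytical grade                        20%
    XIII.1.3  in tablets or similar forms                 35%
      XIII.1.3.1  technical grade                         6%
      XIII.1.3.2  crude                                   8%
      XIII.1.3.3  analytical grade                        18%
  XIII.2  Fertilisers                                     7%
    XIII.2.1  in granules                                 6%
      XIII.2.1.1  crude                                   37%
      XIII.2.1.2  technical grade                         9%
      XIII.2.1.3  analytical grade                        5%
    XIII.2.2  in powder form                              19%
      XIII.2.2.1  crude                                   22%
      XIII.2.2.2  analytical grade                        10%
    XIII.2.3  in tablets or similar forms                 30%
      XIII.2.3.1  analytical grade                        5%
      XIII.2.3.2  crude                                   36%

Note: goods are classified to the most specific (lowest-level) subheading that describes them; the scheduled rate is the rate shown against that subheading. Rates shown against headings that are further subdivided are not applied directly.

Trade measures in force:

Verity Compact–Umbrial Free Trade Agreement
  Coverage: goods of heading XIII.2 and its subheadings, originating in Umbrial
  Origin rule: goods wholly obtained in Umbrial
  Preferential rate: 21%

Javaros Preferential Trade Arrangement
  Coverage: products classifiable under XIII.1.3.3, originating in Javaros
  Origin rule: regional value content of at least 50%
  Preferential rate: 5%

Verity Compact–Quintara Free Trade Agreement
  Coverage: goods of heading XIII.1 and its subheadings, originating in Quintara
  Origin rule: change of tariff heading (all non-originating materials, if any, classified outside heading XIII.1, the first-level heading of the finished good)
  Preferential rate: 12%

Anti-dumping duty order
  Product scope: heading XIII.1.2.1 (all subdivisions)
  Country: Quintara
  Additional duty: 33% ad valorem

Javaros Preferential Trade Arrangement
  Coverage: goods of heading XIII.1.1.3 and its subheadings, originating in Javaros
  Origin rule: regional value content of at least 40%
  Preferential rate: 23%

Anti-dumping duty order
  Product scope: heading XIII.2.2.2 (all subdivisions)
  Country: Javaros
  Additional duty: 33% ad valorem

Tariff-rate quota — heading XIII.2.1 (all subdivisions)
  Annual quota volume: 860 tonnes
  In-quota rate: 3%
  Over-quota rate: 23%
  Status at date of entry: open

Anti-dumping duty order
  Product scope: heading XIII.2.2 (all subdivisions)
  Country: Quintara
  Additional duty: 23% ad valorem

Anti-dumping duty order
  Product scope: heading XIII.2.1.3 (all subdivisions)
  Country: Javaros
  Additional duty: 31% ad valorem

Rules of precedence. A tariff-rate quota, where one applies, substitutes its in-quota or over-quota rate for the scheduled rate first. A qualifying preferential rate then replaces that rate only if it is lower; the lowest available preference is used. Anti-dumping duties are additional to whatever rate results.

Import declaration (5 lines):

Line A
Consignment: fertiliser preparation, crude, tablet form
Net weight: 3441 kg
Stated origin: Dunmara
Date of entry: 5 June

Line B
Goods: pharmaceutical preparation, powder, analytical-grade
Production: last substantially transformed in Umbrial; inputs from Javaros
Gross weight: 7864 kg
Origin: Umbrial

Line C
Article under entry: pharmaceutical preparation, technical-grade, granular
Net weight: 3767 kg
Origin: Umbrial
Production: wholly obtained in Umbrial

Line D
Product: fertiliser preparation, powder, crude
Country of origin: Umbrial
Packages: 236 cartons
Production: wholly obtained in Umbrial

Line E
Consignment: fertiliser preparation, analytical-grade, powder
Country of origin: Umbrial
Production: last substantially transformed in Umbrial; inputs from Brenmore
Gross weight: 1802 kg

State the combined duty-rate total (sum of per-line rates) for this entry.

124%

Line A: fertiliser → XIII.2; tablet form → XIII.2.3; crude → XIII.2.3.2. Scheduled 36%. No special measure applies. → 36%.
Line B: pharmaceutical → XIII.1; powder → XIII.1.1; analytical-grade → XIII.1.1.3. Scheduled 29%. Umbrial agreement on XIII.2: XIII.1.1.3 not covered. → 29%.
Line C: pharmaceutical → XIII.1; granular → XIII.1.2; technical-grade → XIII.1.2.2. Scheduled 28%. Umbrial agreement on XIII.2: XIII.1.2.2 not covered. → 28%.
Line D: fertiliser → XIII.2; powder → XIII.2.2; crude → XIII.2.2.1. Scheduled 22%. Umbrial agreement on XIII.2: wholly obtained → 21% available; preferential 21%. → 21%.
Line E: fertiliser → XIII.2; powder → XIII.2.2; analytical-grade → XIII.2.2.2. Scheduled 10%. Umbrial agreement on XIII.2: not wholly obtained. → 10%.
Sum: 36% + 29% + 28% + 21% + 10% = 124%.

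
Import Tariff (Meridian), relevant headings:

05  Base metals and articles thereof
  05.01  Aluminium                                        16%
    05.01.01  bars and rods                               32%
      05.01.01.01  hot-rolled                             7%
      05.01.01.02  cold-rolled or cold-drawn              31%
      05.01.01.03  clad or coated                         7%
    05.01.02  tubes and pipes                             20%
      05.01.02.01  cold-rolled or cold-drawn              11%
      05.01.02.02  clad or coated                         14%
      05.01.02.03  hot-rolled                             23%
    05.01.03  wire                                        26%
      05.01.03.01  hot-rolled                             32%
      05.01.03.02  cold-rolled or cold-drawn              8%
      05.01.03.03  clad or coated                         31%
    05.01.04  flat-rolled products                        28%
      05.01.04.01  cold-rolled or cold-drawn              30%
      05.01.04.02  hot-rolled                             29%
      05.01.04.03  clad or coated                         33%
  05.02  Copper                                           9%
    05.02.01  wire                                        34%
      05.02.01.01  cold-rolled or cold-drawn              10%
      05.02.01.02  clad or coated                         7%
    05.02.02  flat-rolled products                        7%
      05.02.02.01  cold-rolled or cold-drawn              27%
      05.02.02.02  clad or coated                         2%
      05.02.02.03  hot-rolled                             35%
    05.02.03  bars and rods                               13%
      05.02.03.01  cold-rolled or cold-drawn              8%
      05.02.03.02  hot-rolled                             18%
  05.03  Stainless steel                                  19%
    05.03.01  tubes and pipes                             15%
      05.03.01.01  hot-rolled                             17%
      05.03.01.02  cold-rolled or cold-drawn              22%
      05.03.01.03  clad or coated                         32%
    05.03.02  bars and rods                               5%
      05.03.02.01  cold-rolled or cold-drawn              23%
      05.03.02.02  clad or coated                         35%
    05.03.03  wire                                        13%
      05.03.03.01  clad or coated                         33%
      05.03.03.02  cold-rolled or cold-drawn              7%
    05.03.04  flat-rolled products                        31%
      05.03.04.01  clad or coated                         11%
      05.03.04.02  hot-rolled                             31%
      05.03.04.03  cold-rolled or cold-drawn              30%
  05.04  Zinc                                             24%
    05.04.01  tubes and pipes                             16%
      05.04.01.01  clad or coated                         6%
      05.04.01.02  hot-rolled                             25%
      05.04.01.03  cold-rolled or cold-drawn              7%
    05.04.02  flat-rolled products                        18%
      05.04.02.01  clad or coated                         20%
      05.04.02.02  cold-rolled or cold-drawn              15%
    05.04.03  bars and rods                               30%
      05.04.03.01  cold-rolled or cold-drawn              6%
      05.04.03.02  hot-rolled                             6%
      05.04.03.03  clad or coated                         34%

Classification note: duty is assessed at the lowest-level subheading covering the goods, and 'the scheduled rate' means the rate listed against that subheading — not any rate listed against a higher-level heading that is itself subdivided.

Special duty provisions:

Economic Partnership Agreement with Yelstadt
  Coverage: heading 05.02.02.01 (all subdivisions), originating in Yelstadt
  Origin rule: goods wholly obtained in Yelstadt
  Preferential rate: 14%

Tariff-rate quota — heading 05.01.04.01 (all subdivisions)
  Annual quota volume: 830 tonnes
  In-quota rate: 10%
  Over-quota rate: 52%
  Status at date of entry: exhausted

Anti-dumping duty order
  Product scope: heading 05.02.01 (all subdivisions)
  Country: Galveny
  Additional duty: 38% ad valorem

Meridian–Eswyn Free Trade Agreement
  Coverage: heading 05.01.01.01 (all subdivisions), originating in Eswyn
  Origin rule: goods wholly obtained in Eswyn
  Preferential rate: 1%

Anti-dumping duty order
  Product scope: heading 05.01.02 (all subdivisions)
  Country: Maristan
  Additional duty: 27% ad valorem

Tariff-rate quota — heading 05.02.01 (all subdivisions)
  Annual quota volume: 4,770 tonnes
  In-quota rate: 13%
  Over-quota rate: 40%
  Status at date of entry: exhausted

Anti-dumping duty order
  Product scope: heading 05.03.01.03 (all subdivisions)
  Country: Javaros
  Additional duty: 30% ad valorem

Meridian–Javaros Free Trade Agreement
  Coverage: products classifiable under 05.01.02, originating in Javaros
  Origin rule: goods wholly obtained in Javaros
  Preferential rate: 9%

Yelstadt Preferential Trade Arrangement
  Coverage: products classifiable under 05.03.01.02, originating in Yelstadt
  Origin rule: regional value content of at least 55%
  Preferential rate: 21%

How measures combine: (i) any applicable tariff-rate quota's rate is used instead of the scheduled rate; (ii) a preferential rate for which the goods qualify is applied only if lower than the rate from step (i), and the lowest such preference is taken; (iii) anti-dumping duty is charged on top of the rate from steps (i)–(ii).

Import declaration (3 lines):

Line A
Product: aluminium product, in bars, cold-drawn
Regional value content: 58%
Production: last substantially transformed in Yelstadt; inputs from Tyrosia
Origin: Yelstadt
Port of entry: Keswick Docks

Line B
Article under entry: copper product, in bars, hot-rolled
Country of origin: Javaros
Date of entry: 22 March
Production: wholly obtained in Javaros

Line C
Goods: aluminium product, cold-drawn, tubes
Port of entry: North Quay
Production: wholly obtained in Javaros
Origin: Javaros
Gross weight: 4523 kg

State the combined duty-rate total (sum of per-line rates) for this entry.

Line A: aluminium → 05.01; in bars → 05.01.01; cold-drawn → 05.01.01.02. Scheduled 31%. Yelstadt agreement on 05.02.02.01: 05.01.01.02 not covered; Yelstadt agreement on 05.03.01.02: 05.01.01.02 not covered. → 31%.
Line B: copper → 05.02; in bars → 05.02.03; hot-rolled → 05.02.03.02. Scheduled 18%. Javaros agreement on 05.01.02: 05.02.03.02 not covered. → 18%.
Line C: aluminium → 05.01; tubes → 05.01.02; cold-drawn → 05.01.02.01. Scheduled 11%. Javaros agreement on 05.01.02: wholly obtained → 9% available; preferential 9%. → 9%.
Sum: 31% + 18% + 9% = 58%.

58%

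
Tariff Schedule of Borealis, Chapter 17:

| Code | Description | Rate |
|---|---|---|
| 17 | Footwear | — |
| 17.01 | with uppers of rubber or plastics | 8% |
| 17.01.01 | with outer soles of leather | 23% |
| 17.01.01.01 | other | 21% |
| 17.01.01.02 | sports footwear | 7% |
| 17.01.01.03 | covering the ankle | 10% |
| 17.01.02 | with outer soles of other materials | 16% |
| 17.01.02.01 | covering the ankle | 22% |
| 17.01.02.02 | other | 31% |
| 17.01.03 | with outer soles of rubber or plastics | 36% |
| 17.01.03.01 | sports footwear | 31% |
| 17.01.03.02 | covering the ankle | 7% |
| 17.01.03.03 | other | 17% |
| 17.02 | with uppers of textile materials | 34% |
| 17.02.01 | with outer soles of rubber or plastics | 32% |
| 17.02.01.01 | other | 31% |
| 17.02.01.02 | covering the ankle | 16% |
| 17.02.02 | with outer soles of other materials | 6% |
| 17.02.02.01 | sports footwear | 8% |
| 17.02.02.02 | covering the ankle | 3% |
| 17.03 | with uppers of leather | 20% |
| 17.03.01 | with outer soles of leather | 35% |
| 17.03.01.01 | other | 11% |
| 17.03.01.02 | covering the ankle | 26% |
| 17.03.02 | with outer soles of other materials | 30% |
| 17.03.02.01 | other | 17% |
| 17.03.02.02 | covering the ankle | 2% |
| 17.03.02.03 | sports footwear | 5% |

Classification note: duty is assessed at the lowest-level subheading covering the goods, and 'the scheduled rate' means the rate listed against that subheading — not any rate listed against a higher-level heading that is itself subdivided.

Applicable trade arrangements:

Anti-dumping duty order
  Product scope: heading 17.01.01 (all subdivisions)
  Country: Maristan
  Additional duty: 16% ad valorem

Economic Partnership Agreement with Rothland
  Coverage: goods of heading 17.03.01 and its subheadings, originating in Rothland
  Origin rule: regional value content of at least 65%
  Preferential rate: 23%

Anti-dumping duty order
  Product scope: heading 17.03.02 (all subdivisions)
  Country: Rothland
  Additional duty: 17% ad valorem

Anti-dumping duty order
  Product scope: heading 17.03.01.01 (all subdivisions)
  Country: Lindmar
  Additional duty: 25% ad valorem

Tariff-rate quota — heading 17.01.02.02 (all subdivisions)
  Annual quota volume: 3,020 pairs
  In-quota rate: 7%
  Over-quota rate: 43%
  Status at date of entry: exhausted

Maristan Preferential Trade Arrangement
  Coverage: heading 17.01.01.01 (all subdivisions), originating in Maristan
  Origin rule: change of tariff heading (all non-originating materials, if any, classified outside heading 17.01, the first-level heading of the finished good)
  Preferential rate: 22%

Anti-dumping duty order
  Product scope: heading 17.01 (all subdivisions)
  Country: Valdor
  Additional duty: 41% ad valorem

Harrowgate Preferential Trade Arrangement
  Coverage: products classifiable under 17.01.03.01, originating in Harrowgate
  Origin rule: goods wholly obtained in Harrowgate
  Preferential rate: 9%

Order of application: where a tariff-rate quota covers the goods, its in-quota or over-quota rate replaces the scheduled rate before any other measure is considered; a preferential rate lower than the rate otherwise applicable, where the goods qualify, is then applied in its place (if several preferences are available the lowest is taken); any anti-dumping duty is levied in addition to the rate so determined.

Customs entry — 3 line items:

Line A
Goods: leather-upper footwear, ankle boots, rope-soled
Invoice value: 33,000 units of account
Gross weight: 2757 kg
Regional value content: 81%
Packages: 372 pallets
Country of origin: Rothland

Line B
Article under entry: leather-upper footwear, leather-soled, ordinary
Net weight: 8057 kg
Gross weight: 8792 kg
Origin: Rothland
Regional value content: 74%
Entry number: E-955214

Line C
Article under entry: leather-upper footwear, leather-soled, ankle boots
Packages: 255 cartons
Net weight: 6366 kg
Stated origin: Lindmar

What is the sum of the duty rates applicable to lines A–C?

56%

Line A: leather-upper → 17.03; rope-soled → 17.03.02; ankle boots → 17.03.02.02. Scheduled 2%. Rothland agreement on 17.03.01: 17.03.02.02 not covered; anti-dumping (Rothland, 17.03.02): +17%; total 2% + 17% = 19%. → 19%.
Line B: leather-upper → 17.03; leather-soled → 17.03.01; ordinary → 17.03.01.01. Scheduled 11%. Rothland agreement on 17.03.01: RVC ≥ 65% → 23% available; preference 23% not lower than 11% → no reduction. → 11%.
Line C: leather-upper → 17.03; leather-soled → 17.03.01; ankle boots → 17.03.01.02. Scheduled 26%. No special measure applies. → 26%.
Sum: 19% + 11% + 26% = 56%.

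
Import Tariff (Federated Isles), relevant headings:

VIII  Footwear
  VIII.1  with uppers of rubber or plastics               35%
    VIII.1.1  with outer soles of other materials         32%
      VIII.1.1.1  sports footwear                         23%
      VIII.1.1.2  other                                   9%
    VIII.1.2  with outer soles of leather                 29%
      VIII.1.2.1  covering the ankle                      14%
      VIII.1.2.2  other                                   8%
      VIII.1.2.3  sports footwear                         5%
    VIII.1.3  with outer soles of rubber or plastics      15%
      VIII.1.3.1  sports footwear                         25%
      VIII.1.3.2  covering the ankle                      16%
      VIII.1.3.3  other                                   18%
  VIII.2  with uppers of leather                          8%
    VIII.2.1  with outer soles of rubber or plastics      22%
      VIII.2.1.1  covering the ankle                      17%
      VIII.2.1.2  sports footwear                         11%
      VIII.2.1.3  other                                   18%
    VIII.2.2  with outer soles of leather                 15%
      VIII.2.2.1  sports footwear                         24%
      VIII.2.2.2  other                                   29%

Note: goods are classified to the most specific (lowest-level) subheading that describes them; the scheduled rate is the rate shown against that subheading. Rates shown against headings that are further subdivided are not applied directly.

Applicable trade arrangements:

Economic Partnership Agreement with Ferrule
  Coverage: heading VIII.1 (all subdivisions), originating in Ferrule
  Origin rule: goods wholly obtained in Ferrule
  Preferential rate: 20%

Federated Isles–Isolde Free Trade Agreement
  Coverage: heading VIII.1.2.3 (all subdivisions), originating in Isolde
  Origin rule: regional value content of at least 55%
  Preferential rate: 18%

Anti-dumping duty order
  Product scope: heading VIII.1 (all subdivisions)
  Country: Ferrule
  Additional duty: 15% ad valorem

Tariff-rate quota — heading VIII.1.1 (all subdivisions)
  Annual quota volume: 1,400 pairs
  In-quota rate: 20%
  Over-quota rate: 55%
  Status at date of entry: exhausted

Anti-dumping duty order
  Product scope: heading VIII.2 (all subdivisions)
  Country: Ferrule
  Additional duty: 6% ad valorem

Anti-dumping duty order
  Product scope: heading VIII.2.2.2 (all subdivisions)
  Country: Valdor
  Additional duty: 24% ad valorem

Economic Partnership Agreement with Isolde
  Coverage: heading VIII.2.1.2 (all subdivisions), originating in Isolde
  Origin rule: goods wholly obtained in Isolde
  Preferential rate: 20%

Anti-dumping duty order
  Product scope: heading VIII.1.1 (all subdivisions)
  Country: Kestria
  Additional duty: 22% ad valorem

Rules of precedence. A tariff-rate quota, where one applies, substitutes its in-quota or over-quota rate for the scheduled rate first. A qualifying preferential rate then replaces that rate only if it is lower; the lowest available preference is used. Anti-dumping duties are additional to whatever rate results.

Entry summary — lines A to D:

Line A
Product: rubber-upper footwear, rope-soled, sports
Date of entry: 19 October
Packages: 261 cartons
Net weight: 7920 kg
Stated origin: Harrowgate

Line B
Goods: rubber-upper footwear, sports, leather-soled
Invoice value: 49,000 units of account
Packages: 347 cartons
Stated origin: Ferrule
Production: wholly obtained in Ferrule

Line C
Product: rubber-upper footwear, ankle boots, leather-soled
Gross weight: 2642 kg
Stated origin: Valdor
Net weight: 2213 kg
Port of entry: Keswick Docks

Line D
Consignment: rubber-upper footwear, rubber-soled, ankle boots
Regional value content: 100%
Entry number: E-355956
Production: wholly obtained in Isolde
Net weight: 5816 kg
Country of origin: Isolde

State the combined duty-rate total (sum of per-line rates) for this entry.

105%

Line A: rubber-upper → VIII.1; rope-soled → VIII.1.1; sports → VIII.1.1.1. Scheduled 23%. quota on VIII.1.1 exhausted → over-quota 55%. → 55%.
Line B: rubber-upper → VIII.1; leather-soled → VIII.1.2; sports → VIII.1.2.3. Scheduled 5%. Ferrule agreement on VIII.1: wholly obtained → 20% available; preference 20% not lower than 5% → no reduction; anti-dumping (Ferrule, VIII.1): +15%; total 5% + 15% = 20%. → 20%.
Line C: rubber-upper → VIII.1; leather-soled → VIII.1.2; ankle boots → VIII.1.2.1. Scheduled 14%. No special measure applies. → 14%.
Line D: rubber-upper → VIII.1; rubber-soled → VIII.1.3; ankle boots → VIII.1.3.2. Scheduled 16%. Isolde agreement on VIII.1.2.3: VIII.1.3.2 not covered; Isolde agreement on VIII.2.1.2: VIII.1.3.2 not covered. → 16%.
Sum: 55% + 20% + 14% + 16% = 105%.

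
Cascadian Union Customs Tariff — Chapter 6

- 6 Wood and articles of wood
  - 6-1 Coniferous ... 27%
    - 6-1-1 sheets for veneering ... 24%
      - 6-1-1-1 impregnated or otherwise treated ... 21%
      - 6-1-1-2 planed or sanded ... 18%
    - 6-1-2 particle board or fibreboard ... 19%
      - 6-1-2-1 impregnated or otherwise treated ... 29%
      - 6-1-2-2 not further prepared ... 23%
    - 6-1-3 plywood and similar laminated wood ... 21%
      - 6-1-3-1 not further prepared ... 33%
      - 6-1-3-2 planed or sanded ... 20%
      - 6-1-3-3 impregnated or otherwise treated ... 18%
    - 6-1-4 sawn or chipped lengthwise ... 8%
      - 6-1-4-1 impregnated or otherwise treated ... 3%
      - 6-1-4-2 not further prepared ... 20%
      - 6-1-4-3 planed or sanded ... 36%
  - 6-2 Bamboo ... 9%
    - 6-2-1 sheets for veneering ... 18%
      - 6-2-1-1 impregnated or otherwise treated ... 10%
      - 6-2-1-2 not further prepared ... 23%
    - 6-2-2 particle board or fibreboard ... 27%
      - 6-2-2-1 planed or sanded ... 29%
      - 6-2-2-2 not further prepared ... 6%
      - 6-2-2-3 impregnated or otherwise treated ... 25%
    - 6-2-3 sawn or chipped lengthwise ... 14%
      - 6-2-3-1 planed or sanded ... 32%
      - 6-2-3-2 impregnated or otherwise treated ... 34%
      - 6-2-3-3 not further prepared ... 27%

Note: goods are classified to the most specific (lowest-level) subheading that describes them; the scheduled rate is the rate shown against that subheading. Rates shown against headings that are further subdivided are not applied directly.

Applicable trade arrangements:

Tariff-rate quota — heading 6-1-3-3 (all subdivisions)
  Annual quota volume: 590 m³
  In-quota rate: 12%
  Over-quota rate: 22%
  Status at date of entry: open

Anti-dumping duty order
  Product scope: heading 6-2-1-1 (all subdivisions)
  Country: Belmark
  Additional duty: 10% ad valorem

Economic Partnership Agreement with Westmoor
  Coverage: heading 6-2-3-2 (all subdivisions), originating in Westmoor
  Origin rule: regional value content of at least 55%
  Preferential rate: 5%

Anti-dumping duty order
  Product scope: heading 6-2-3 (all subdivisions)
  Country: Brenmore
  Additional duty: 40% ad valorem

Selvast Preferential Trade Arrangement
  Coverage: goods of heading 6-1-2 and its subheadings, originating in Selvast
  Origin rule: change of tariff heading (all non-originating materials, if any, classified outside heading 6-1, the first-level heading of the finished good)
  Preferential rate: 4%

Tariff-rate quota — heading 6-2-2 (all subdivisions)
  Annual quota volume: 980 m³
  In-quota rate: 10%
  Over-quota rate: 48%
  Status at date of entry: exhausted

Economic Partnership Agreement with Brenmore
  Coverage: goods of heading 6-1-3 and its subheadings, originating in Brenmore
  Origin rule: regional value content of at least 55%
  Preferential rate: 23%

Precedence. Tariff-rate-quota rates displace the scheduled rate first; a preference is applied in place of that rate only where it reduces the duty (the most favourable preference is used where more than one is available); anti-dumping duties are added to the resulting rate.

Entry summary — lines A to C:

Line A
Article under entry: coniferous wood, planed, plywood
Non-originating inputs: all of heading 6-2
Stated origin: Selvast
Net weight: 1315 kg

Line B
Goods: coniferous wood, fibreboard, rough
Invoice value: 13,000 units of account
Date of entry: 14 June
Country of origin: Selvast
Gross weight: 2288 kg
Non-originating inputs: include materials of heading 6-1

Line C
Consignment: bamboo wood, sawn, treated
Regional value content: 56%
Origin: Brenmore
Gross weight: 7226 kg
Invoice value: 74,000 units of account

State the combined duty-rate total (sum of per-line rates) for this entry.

Line A: coniferous → 6-1; plywood → 6-1-3; planed → 6-1-3-2. Scheduled 20%. Selvast agreement on 6-1-2: 6-1-3-2 not covered. → 20%.
Line B: coniferous → 6-1; fibreboard → 6-1-2; rough → 6-1-2-2. Scheduled 23%. Selvast agreement on 6-1-2: CTH not met. → 23%.
Line C: bamboo → 6-2; sawn → 6-2-3; treated → 6-2-3-2. Scheduled 34%. Brenmore agreement on 6-1-3: 6-2-3-2 not covered; anti-dumping (Brenmore, 6-2-3): +40%; total 34% + 40% = 74%. → 74%.
Sum: 20% + 23% + 74% = 117%.

117%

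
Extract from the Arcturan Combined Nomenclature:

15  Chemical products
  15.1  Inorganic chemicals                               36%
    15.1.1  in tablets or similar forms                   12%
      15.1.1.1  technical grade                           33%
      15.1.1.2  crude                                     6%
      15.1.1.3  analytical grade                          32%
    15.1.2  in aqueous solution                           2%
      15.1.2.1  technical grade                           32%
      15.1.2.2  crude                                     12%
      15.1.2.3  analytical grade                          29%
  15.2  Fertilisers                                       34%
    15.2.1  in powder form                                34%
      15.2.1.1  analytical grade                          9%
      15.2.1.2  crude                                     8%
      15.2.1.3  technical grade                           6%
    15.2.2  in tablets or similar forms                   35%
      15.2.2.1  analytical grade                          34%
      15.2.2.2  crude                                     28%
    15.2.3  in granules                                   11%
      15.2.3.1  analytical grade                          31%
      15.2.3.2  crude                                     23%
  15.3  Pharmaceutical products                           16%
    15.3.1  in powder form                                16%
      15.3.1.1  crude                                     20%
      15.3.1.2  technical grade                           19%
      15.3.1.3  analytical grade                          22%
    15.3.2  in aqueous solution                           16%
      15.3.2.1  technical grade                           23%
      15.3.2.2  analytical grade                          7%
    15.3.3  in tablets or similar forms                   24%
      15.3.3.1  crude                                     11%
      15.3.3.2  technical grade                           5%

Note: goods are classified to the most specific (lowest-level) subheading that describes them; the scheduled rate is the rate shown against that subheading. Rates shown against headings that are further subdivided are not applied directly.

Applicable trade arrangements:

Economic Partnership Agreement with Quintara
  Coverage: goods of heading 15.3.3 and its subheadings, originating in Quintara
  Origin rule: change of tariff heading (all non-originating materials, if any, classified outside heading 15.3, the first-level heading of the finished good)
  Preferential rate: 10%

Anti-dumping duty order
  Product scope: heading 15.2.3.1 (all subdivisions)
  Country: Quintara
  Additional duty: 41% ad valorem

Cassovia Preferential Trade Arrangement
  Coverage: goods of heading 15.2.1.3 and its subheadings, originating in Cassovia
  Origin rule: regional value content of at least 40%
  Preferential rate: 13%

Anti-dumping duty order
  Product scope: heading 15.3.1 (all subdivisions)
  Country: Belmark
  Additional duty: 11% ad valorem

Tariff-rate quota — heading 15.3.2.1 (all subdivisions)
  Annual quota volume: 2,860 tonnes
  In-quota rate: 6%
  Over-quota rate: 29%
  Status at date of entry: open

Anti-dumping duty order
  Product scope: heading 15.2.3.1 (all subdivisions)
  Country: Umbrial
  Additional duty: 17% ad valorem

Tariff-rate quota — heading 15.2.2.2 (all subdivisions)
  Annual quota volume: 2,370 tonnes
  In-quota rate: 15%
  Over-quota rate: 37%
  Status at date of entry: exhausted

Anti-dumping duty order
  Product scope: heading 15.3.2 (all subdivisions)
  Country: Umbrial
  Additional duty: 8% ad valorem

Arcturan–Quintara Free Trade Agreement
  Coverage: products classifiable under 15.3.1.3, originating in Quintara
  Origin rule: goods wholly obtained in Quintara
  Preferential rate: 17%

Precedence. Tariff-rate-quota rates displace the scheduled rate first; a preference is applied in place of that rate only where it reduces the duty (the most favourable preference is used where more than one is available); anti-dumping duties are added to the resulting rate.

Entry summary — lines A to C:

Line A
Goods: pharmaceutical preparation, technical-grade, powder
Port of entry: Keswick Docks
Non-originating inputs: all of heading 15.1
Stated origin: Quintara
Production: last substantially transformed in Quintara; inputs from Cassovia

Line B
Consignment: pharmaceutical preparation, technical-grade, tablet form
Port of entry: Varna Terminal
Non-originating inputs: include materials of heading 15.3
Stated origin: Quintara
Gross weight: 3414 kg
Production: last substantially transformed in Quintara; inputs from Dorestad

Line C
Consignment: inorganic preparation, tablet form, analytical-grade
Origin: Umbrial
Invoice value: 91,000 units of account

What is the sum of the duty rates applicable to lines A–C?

56%

Line A: pharmaceutical → 15.3; powder → 15.3.1; technical-grade → 15.3.1.2. Scheduled 19%. Quintara agreement on 15.3.3: 15.3.1.2 not covered; Quintara agreement on 15.3.1.3: 15.3.1.2 not covered. → 19%.
Line B: pharmaceutical → 15.3; tablet form → 15.3.3; technical-grade → 15.3.3.2. Scheduled 5%. Quintara agreement on 15.3.3: CTH not met; Quintara agreement on 15.3.1.3: 15.3.3.2 not covered. → 5%.
Line C: inorganic → 15.1; tablet form → 15.1.1; analytical-grade → 15.1.1.3. Scheduled 32%. No special measure applies. → 32%.
Sum: 19% + 5% + 32% = 56%.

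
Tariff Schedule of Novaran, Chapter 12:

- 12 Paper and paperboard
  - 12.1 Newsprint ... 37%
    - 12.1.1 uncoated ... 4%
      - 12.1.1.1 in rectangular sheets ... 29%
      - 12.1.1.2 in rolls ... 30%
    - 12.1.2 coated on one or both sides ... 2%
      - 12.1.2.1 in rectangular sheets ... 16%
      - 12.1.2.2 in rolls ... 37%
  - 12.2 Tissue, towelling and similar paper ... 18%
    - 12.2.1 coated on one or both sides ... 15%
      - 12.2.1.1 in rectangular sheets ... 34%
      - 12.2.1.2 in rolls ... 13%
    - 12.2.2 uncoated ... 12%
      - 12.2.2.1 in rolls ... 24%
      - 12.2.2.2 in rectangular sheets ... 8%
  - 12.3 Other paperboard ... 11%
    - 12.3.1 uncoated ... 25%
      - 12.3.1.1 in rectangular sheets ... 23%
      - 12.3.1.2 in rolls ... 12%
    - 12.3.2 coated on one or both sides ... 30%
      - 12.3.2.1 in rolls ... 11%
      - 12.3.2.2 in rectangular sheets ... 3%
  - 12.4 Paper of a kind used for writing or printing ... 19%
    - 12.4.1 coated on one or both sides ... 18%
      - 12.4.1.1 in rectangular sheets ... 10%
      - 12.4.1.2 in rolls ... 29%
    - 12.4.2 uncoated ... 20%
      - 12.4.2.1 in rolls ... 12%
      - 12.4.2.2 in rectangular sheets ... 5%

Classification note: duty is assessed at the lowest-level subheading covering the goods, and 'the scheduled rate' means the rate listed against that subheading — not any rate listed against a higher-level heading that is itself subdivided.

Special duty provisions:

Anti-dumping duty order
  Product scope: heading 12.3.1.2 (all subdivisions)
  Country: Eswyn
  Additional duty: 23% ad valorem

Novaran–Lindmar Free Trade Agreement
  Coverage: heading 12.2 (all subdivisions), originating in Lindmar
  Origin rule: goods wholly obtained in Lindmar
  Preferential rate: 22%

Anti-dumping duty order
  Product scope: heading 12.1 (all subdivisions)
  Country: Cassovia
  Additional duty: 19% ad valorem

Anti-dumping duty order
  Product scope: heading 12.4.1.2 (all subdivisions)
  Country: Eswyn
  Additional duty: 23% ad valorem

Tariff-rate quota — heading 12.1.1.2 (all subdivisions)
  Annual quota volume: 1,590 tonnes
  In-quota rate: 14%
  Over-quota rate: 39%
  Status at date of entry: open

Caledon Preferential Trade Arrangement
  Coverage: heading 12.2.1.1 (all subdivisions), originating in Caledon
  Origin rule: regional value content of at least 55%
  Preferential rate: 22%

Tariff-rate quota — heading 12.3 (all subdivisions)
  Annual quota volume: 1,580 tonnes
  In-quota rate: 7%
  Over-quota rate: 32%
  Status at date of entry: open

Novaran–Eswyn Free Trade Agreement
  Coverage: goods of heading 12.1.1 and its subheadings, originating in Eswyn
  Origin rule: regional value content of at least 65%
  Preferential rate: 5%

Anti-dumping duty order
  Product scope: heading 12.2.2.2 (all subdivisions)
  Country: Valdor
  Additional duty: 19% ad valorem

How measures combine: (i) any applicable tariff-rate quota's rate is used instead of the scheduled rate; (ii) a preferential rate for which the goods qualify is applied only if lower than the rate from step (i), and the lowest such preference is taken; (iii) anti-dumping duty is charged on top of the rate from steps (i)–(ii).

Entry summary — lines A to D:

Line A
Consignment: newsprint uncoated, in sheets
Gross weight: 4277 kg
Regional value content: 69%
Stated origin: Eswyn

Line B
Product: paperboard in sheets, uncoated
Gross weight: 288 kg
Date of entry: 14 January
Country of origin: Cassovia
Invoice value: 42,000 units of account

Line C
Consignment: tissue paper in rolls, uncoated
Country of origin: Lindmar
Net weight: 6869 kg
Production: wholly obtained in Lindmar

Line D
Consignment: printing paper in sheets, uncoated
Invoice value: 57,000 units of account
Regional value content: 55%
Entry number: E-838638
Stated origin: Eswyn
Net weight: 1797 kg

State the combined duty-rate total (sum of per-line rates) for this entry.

Line A: newsprint → 12.1; uncoated → 12.1.1; in sheets → 12.1.1.1. Scheduled 29%. Eswyn agreement on 12.1.1: RVC ≥ 65% → 5% available; preferential 5%. → 5%.
Line B: paperboard → 12.3; uncoated → 12.3.1; in sheets → 12.3.1.1. Scheduled 23%. quota on 12.3 open → in-quota 7%. → 7%.
Line C: tissue paper → 12.2; uncoated → 12.2.2; in rolls → 12.2.2.1. Scheduled 24%. Lindmar agreement on 12.2: wholly obtained → 22% available; preferential 22%. → 22%.
Line D: printing paper → 12.4; uncoated → 12.4.2; in sheets → 12.4.2.2. Scheduled 5%. Eswyn agreement on 12.1.1: 12.4.2.2 not covered. → 5%.
Sum: 5% + 7% + 22% + 5% = 39%.

39%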